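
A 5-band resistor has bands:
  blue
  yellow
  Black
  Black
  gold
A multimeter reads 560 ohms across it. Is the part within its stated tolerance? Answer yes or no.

no

Blue → 6 (first significant figure)
Yellow → 4 (second significant figure)
Black → 0 (third significant figure)
Black → ×1 multiplier
Gold → ±5% tolerance
640 × 1 = 640 Ω
Allowed range: 608 Ω to 672 Ω.
560 ohms lies outside that range.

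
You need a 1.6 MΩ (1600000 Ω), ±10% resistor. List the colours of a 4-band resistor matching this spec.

brown, blue, green, silver

1600000 Ω = 16 × 10^5.
1 → brown
6 → blue
Multiplier 10^5 → green.
±10% tolerance → silver.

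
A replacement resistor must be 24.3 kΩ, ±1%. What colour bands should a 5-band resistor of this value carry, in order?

red, yellow, orange, red, brown

24300 Ω = 243 × 10^2.
2 → red
4 → yellow
3 → orange
Multiplier 10^2 → red.
±1% tolerance → brown.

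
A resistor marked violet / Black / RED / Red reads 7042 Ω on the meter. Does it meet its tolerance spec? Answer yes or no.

Violet → 7 (first significant figure)
Black → 0 (second significant figure)
Red → ×10^2 multiplier
Red → ±2% tolerance
70 × 100 = 7000 Ω
Allowed range: 6860 Ω to 7140 Ω.
7042 Ω lies inside that range.

yes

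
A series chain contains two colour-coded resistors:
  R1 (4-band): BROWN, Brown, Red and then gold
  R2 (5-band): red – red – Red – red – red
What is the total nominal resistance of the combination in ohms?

23300 Ω

R1: brown, brown → 11; red ×10^2 → 1100 Ω.
R2: red, red, red → 222; red ×10^2 → 22200 Ω.
Series: 1100 + 22200 = 23300 Ω.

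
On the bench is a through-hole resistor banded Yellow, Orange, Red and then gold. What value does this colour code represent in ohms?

Yellow → 4 (first significant figure)
Orange → 3 (second significant figure)
Red → ×10^2 multiplier
43 × 100 = 4300 Ω

4300 Ω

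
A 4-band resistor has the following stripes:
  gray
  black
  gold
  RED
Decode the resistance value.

8 Ω

Grey → 8 (first significant figure)
Black → 0 (second significant figure)
Gold → ×0.1 multiplier
80 × 0.1 = 8 Ω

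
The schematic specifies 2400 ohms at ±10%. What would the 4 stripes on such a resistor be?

red, yellow, red, silver

2400 Ω = 24 × 10^2.
2 → red
4 → yellow
Multiplier 10^2 → red.
±10% tolerance → silver.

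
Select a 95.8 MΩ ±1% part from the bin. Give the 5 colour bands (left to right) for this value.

95800000 Ω = 958 × 10^5.
9 → white
5 → green
8 → grey
Multiplier 10^5 → green.
±1% tolerance → brown.

white, green, grey, green, brown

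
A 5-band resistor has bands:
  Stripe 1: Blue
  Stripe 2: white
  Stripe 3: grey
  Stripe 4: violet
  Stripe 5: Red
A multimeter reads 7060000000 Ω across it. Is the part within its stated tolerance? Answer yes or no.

Blue → 6 (first significant figure)
White → 9 (second significant figure)
Grey → 8 (third significant figure)
Violet → ×10^7 multiplier
Red → ±2% tolerance
698 × 10000000 = 6980000000 Ω
Allowed range: 6840400000 Ω to 7119600000 Ω.
7060000000 Ω lies inside that range.

yes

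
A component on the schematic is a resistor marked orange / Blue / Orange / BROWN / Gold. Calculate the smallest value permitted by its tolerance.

3448.5 Ω

Orange → 3 (first significant figure)
Blue → 6 (second significant figure)
Orange → 3 (third significant figure)
Brown → ×10 multiplier
Gold → ±5% tolerance
363 × 10 = 3630 Ω
Smallest = 3630 × (1 − 5/100) = 3448.5 Ω.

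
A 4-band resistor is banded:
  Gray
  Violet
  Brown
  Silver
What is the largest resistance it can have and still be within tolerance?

957 Ω

Grey → 8 (first significant figure)
Violet → 7 (second significant figure)
Brown → ×10 multiplier
Silver → ±10% tolerance
87 × 10 = 870 Ω
Largest = 870 × (1 + 10/100) = 957 Ω.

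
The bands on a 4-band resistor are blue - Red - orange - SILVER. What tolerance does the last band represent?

±10%

The last band, silver, is the tolerance band.
Silver corresponds to ±10%.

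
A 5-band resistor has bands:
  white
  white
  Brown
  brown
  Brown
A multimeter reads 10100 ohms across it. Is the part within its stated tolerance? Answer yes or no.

White → 9 (first significant figure)
White → 9 (second significant figure)
Brown → 1 (third significant figure)
Brown → ×10 multiplier
Brown → ±1% tolerance
991 × 10 = 9910 Ω
Allowed range: 9810.9 Ω to 10009.1 Ω.
10100 ohms lies outside that range.

no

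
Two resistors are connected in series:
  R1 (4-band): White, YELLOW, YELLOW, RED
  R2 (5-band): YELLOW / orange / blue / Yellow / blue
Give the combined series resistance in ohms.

R1: white, yellow → 94; yellow ×10^4 → 940000 Ω.
R2: yellow, orange, blue → 436; yellow ×10^4 → 4360000 Ω.
Series: 940000 + 4360000 = 5300000 Ω.

5300000 Ω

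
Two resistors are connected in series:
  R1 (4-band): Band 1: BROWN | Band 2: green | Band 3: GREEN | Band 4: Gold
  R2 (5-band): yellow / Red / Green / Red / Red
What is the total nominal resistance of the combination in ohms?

R1: brown, green → 15; green ×10^5 → 1500000 Ω.
R2: yellow, red, green → 425; red ×10^2 → 42500 Ω.
Series: 1500000 + 42500 = 1542500 Ω.

1542500 Ω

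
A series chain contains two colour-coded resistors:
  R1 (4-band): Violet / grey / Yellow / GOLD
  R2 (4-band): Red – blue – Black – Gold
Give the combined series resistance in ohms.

R1: violet, grey → 78; yellow ×10^4 → 780000 Ω.
R2: red, blue → 26; black ×1 → 26 Ω.
Series: 780000 + 26 = 780026 Ω.

780026 Ω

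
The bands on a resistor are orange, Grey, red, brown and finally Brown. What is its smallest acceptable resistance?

Orange → 3 (first significant figure)
Grey → 8 (second significant figure)
Red → 2 (third significant figure)
Brown → ×10 multiplier
Brown → ±1% tolerance
382 × 10 = 3820 Ω
Smallest = 3820 × (1 − 1/100) = 3781.8 Ω.

3781.8 Ω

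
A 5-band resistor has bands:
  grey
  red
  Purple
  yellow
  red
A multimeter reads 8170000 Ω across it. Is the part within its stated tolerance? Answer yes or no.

Grey → 8 (first significant figure)
Red → 2 (second significant figure)
Violet → 7 (third significant figure)
Yellow → ×10^4 multiplier
Red → ±2% tolerance
827 × 10000 = 8270000 Ω
Allowed range: 8104600 Ω to 8435400 Ω.
8170000 Ω lies inside that range.

yes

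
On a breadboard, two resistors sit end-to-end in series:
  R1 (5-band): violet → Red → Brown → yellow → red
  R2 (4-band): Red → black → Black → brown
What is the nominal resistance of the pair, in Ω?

R1: violet, red, brown → 721; yellow ×10^4 → 7210000 Ω.
R2: red, black → 20; black ×1 → 20 Ω.
Series: 7210000 + 20 = 7210020 Ω.

7210020 Ω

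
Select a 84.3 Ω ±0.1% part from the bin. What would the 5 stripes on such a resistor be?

grey, yellow, orange, gold, violet

84.3 Ω = 843 × 10^-1.
8 → grey
4 → yellow
3 → orange
Multiplier 10^-1 → gold.
±0.1% tolerance → violet.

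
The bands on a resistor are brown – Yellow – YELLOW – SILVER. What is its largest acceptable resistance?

Brown → 1 (first significant figure)
Yellow → 4 (second significant figure)
Yellow → ×10^4 multiplier
Silver → ±10% tolerance
14 × 10000 = 140000 Ω
Largest = 140000 × (1 + 10/100) = 154000 Ω.

154000 Ω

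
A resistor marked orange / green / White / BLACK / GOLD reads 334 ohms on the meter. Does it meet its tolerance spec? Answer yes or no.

Orange → 3 (first significant figure)
Green → 5 (second significant figure)
White → 9 (third significant figure)
Black → ×1 multiplier
Gold → ±5% tolerance
359 × 1 = 359 Ω
Allowed range: 341.05 Ω to 376.95 Ω.
334 ohms lies outside that range.

no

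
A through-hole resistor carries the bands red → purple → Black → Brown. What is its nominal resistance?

27 Ω

Red → 2 (first significant figure)
Violet → 7 (second significant figure)
Black → ×1 multiplier
27 × 1 = 27 Ω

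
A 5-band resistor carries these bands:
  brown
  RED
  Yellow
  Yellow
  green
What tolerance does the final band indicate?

The last band, green, is the tolerance band.
Green corresponds to ±0.5%.

±0.5%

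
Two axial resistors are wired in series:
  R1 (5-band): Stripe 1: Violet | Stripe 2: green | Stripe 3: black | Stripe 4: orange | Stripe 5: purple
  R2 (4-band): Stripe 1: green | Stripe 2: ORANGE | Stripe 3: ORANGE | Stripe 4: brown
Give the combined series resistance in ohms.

803000 Ω

R1: violet, green, black → 750; orange ×10^3 → 750000 Ω.
R2: green, orange → 53; orange ×10^3 → 53000 Ω.
Series: 750000 + 53000 = 803000 Ω.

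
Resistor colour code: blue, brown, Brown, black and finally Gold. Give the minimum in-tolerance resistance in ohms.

Blue → 6 (first significant figure)
Brown → 1 (second significant figure)
Brown → 1 (third significant figure)
Black → ×1 multiplier
Gold → ±5% tolerance
611 × 1 = 611 Ω
Minimum = 611 × (1 − 5/100) = 580.45 Ω.

580.45 Ω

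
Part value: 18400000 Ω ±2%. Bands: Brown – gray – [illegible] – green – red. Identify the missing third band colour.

yellow

18400000 Ω = 184 × 10^5.
The third band gives digit 4 of the significand, and 4 is yellow.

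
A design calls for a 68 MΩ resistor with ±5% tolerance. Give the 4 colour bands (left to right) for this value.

68000000 Ω = 68 × 10^6.
6 → blue
8 → grey
Multiplier 10^6 → blue.
±5% tolerance → gold.

blue, grey, blue, gold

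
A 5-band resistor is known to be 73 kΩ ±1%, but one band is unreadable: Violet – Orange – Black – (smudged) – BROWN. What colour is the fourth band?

red

73000 Ω = 730 × 10^2.
The fourth band is the multiplier, 10^2, which is red.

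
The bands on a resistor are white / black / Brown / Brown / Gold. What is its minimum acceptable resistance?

White → 9 (first significant figure)
Black → 0 (second significant figure)
Brown → 1 (third significant figure)
Brown → ×10 multiplier
Gold → ±5% tolerance
901 × 10 = 9010 Ω
Minimum = 9010 × (1 − 5/100) = 8559.5 Ω.

8559.5 Ω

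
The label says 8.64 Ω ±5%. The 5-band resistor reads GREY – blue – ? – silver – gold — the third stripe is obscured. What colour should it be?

8.64 Ω = 864 × 10^-2.
The third band gives digit 4 of the significand, and 4 is yellow.

yellow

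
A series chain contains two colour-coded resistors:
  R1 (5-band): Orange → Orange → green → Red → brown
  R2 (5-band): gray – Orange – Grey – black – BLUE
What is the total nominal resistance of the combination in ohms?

34338 Ω

R1: orange, orange, green → 335; red ×10^2 → 33500 Ω.
R2: grey, orange, grey → 838; black ×1 → 838 Ω.
Series: 33500 + 838 = 34338 Ω.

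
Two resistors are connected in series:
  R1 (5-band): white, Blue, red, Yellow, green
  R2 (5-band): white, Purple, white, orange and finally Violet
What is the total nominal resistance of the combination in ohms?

R1: white, blue, red → 962; yellow ×10^4 → 9620000 Ω.
R2: white, violet, white → 979; orange ×10^3 → 979000 Ω.
Series: 9620000 + 979000 = 10599000 Ω.

10599000 Ω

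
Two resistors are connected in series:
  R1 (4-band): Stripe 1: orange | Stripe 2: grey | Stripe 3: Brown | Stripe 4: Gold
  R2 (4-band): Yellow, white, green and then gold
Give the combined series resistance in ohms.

4900380 Ω

R1: orange, grey → 38; brown ×10 → 380 Ω.
R2: yellow, white → 49; green ×10^5 → 4900000 Ω.
Series: 380 + 4900000 = 4900380 Ω.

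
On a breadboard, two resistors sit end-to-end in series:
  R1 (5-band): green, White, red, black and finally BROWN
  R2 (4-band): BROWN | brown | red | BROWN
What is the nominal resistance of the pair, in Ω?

R1: green, white, red → 592; black ×1 → 592 Ω.
R2: brown, brown → 11; red ×10^2 → 1100 Ω.
Series: 592 + 1100 = 1692 Ω.

1692 Ω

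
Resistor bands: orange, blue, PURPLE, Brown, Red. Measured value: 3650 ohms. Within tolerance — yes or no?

Orange → 3 (first significant figure)
Blue → 6 (second significant figure)
Violet → 7 (third significant figure)
Brown → ×10 multiplier
Red → ±2% tolerance
367 × 10 = 3670 Ω
Allowed range: 3596.6 Ω to 3743.4 Ω.
3650 ohms lies inside that range.

yes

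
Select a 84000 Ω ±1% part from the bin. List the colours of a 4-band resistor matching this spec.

grey, yellow, orange, brown

84000 Ω = 84 × 10^3.
8 → grey
4 → yellow
Multiplier 10^3 → orange.
±1% tolerance → brown.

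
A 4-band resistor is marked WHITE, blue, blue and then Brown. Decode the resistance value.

White → 9 (first significant figure)
Blue → 6 (second significant figure)
Blue → ×10^6 multiplier
96 × 1000000 = 96000000 Ω

96000000 Ω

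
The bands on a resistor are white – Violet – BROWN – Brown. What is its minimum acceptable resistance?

960.3 Ω

White → 9 (first significant figure)
Violet → 7 (second significant figure)
Brown → ×10 multiplier
Brown → ±1% tolerance
97 × 10 = 970 Ω
Minimum = 970 × (1 − 1/100) = 960.3 Ω.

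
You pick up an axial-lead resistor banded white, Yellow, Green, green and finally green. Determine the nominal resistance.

White → 9 (first significant figure)
Yellow → 4 (second significant figure)
Green → 5 (third significant figure)
Green → ×10^5 multiplier
945 × 100000 = 94500000 Ω

94500000 Ω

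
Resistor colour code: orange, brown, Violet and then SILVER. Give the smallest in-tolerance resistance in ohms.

Orange → 3 (first significant figure)
Brown → 1 (second significant figure)
Violet → ×10^7 multiplier
Silver → ±10% tolerance
31 × 10000000 = 310000000 Ω
Smallest = 310000000 × (1 − 10/100) = 279000000 Ω.

279000000 Ω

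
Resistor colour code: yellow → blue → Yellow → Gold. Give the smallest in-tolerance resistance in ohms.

437000 Ω

Yellow → 4 (first significant figure)
Blue → 6 (second significant figure)
Yellow → ×10^4 multiplier
Gold → ±5% tolerance
46 × 10000 = 460000 Ω
Smallest = 460000 × (1 − 5/100) = 437000 Ω.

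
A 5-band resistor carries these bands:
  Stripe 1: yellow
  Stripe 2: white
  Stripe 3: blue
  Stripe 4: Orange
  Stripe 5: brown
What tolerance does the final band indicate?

The last band, brown, is the tolerance band.
Brown corresponds to ±1%.

±1%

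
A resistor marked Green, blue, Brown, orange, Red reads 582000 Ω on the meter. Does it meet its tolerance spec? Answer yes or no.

no

Green → 5 (first significant figure)
Blue → 6 (second significant figure)
Brown → 1 (third significant figure)
Orange → ×10^3 multiplier
Red → ±2% tolerance
561 × 1000 = 561000 Ω
Allowed range: 549780 Ω to 572220 Ω.
582000 Ω lies outside that range.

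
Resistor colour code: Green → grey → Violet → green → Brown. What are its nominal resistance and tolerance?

58700000 Ω ±1%

Green → 5 (first significant figure)
Grey → 8 (second significant figure)
Violet → 7 (third significant figure)
Green → ×10^5 multiplier
Brown → ±1% tolerance
587 × 100000 = 58700000 Ω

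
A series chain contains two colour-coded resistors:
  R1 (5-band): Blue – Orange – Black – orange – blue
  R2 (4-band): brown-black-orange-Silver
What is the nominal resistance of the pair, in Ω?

R1: blue, orange, black → 630; orange ×10^3 → 630000 Ω.
R2: brown, black → 10; orange ×10^3 → 10000 Ω.
Series: 630000 + 10000 = 640000 Ω.

640000 Ω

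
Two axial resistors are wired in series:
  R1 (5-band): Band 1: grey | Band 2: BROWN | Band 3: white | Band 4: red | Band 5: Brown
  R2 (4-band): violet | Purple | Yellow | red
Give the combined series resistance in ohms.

R1: grey, brown, white → 819; red ×10^2 → 81900 Ω.
R2: violet, violet → 77; yellow ×10^4 → 770000 Ω.
Series: 81900 + 770000 = 851900 Ω.

851900 Ω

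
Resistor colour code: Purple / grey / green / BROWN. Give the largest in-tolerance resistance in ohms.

Violet → 7 (first significant figure)
Grey → 8 (second significant figure)
Green → ×10^5 multiplier
Brown → ±1% tolerance
78 × 100000 = 7800000 Ω
Largest = 7800000 × (1 + 1/100) = 7878000 Ω.

7878000 Ω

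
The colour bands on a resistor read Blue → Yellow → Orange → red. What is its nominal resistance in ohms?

Blue → 6 (first significant figure)
Yellow → 4 (second significant figure)
Orange → ×10^3 multiplier
64 × 1000 = 64000 Ω

64000 Ω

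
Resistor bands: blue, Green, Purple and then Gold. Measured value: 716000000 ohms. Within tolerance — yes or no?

no

Blue → 6 (first significant figure)
Green → 5 (second significant figure)
Violet → ×10^7 multiplier
Gold → ±5% tolerance
65 × 10000000 = 650000000 Ω
Allowed range: 617500000 Ω to 682500000 Ω.
716000000 ohms lies outside that range.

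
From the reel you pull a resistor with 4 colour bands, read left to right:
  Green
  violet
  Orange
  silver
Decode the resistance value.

Green → 5 (first significant figure)
Violet → 7 (second significant figure)
Orange → ×10^3 multiplier
57 × 1000 = 57000 Ω

57000 Ω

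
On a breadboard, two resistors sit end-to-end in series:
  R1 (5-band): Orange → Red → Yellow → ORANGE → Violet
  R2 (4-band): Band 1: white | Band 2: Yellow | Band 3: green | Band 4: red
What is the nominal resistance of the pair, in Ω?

R1: orange, red, yellow → 324; orange ×10^3 → 324000 Ω.
R2: white, yellow → 94; green ×10^5 → 9400000 Ω.
Series: 324000 + 9400000 = 9724000 Ω.

9724000 Ω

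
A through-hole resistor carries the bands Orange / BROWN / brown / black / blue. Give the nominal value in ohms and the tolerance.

Orange → 3 (first significant figure)
Brown → 1 (second significant figure)
Brown → 1 (third significant figure)
Black → ×1 multiplier
Blue → ±0.25% tolerance
311 × 1 = 311 Ω

311 Ω ±0.25%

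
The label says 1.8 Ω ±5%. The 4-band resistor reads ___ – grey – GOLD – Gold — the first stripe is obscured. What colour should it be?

1.8 Ω = 18 × 10^-1.
The first band gives digit 1 of the significand, and 1 is brown.

brown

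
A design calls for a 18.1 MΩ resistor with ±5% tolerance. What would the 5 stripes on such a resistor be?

brown, grey, brown, green, gold

18100000 Ω = 181 × 10^5.
1 → brown
8 → grey
1 → brown
Multiplier 10^5 → green.
±5% tolerance → gold.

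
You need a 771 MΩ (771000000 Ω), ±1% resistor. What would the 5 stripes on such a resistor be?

violet, violet, brown, blue, brown

771000000 Ω = 771 × 10^6.
7 → violet
7 → violet
1 → brown
Multiplier 10^6 → blue.
±1% tolerance → brown.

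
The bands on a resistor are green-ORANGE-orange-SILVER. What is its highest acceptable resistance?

Green → 5 (first significant figure)
Orange → 3 (second significant figure)
Orange → ×10^3 multiplier
Silver → ±10% tolerance
53 × 1000 = 53000 Ω
Highest = 53000 × (1 + 10/100) = 58300 Ω.

58300 Ω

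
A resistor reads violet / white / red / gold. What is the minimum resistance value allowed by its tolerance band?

7505 Ω

Violet → 7 (first significant figure)
White → 9 (second significant figure)
Red → ×10^2 multiplier
Gold → ±5% tolerance
79 × 100 = 7900 Ω
Minimum = 7900 × (1 − 5/100) = 7505 Ω.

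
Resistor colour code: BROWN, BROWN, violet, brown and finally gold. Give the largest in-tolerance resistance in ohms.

Brown → 1 (first significant figure)
Brown → 1 (second significant figure)
Violet → 7 (third significant figure)
Brown → ×10 multiplier
Gold → ±5% tolerance
117 × 10 = 1170 Ω
Largest = 1170 × (1 + 5/100) = 1228.5 Ω.

1228.5 Ω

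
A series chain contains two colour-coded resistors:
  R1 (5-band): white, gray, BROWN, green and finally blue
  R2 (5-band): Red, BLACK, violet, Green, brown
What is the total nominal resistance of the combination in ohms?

118800000 Ω

R1: white, grey, brown → 981; green ×10^5 → 98100000 Ω.
R2: red, black, violet → 207; green ×10^5 → 20700000 Ω.
Series: 98100000 + 20700000 = 118800000 Ω.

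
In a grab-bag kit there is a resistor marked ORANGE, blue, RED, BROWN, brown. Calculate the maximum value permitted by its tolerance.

3656.2 Ω

Orange → 3 (first significant figure)
Blue → 6 (second significant figure)
Red → 2 (third significant figure)
Brown → ×10 multiplier
Brown → ±1% tolerance
362 × 10 = 3620 Ω
Maximum = 3620 × (1 + 1/100) = 3656.2 Ω.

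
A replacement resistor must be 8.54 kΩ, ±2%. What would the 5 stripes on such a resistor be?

grey, green, yellow, brown, red

8540 Ω = 854 × 10^1.
8 → grey
5 → green
4 → yellow
Multiplier 10^1 → brown.
±2% tolerance → red.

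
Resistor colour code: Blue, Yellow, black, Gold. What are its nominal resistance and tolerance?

64 Ω ±5%

Blue → 6 (first significant figure)
Yellow → 4 (second significant figure)
Black → ×1 multiplier
Gold → ±5% tolerance
64 × 1 = 64 Ω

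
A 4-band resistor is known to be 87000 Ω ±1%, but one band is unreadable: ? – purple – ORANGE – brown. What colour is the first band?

grey

87000 Ω = 87 × 10^3.
The first band gives digit 8 of the significand, and 8 is grey.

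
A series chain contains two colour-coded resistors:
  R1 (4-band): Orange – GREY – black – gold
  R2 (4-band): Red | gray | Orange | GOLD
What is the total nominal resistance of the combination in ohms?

28038 Ω

R1: orange, grey → 38; black ×1 → 38 Ω.
R2: red, grey → 28; orange ×10^3 → 28000 Ω.
Series: 38 + 28000 = 28038 Ω.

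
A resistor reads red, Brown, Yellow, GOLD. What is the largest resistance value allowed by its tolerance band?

220500 Ω

Red → 2 (first significant figure)
Brown → 1 (second significant figure)
Yellow → ×10^4 multiplier
Gold → ±5% tolerance
21 × 10000 = 210000 Ω
Largest = 210000 × (1 + 5/100) = 220500 Ω.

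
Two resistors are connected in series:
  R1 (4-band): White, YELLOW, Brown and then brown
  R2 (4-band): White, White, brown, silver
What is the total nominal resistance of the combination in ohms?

R1: white, yellow → 94; brown ×10 → 940 Ω.
R2: white, white → 99; brown ×10 → 990 Ω.
Series: 940 + 990 = 1930 Ω.

1930 Ω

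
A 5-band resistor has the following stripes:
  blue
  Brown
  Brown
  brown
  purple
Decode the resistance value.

Blue → 6 (first significant figure)
Brown → 1 (second significant figure)
Brown → 1 (third significant figure)
Brown → ×10 multiplier
611 × 10 = 6110 Ω

6110 Ω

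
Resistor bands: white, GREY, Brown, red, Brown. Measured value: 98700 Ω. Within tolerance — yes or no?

White → 9 (first significant figure)
Grey → 8 (second significant figure)
Brown → 1 (third significant figure)
Red → ×10^2 multiplier
Brown → ±1% tolerance
981 × 100 = 98100 Ω
Allowed range: 97119 Ω to 99081 Ω.
98700 Ω lies inside that range.

yes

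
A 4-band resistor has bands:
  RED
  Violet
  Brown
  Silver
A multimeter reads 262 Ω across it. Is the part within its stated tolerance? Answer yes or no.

yes

Red → 2 (first significant figure)
Violet → 7 (second significant figure)
Brown → ×10 multiplier
Silver → ±10% tolerance
27 × 10 = 270 Ω
Allowed range: 243 Ω to 297 Ω.
262 Ω lies inside that range.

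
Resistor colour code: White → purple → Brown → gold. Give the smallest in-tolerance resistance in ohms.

White → 9 (first significant figure)
Violet → 7 (second significant figure)
Brown → ×10 multiplier
Gold → ±5% tolerance
97 × 10 = 970 Ω
Smallest = 970 × (1 − 5/100) = 921.5 Ω.

921.5 Ω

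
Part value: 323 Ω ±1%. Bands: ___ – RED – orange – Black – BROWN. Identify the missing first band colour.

orange

323 Ω = 323 × 10^0.
The first band gives digit 3 of the significand, and 3 is orange.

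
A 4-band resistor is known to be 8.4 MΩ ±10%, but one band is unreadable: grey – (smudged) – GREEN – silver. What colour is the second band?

8400000 Ω = 84 × 10^5.
The second band gives digit 4 of the significand, and 4 is yellow.

yellow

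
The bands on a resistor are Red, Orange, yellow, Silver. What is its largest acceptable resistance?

253000 Ω

Red → 2 (first significant figure)
Orange → 3 (second significant figure)
Yellow → ×10^4 multiplier
Silver → ±10% tolerance
23 × 10000 = 230000 Ω
Largest = 230000 × (1 + 10/100) = 253000 Ω.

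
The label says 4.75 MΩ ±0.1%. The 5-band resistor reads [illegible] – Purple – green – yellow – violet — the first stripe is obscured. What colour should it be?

4750000 Ω = 475 × 10^4.
The first band gives digit 4 of the significand, and 4 is yellow.

yellow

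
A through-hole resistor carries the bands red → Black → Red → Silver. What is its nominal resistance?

2000 Ω

Red → 2 (first significant figure)
Black → 0 (second significant figure)
Red → ×10^2 multiplier
20 × 100 = 2000 Ω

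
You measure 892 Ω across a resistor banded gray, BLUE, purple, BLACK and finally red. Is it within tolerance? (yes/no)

Grey → 8 (first significant figure)
Blue → 6 (second significant figure)
Violet → 7 (third significant figure)
Black → ×1 multiplier
Red → ±2% tolerance
867 × 1 = 867 Ω
Allowed range: 849.66 Ω to 884.34 Ω.
892 Ω lies outside that range.

no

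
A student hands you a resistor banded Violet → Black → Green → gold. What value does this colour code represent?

Violet → 7 (first significant figure)
Black → 0 (second significant figure)
Green → ×10^5 multiplier
70 × 100000 = 7000000 Ω

7000000 Ω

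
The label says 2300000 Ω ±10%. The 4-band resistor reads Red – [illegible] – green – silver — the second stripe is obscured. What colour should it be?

2300000 Ω = 23 × 10^5.
The second band gives digit 3 of the significand, and 3 is orange.

orange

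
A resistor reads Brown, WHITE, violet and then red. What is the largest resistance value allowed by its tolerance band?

193800000 Ω

Brown → 1 (first significant figure)
White → 9 (second significant figure)
Violet → ×10^7 multiplier
Red → ±2% tolerance
19 × 10000000 = 190000000 Ω
Largest = 190000000 × (1 + 2/100) = 193800000 Ω.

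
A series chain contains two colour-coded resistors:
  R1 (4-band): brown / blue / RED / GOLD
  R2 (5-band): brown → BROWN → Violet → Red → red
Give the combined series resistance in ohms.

13300 Ω

R1: brown, blue → 16; red ×10^2 → 1600 Ω.
R2: brown, brown, violet → 117; red ×10^2 → 11700 Ω.
Series: 1600 + 11700 = 13300 Ω.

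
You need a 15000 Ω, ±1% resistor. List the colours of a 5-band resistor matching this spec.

brown, green, black, red, brown

15000 Ω = 150 × 10^2.
1 → brown
5 → green
0 → black
Multiplier 10^2 → red.
±1% tolerance → brown.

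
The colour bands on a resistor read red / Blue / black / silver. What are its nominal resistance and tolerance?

Red → 2 (first significant figure)
Blue → 6 (second significant figure)
Black → ×1 multiplier
Silver → ±10% tolerance
26 × 1 = 26 Ω

26 Ω ±10%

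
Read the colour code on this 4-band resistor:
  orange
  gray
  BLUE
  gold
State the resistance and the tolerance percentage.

38000000 Ω ±5%

Orange → 3 (first significant figure)
Grey → 8 (second significant figure)
Blue → ×10^6 multiplier
Gold → ±5% tolerance
38 × 1000000 = 38000000 Ω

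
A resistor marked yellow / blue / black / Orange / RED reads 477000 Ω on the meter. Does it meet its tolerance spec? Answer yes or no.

Yellow → 4 (first significant figure)
Blue → 6 (second significant figure)
Black → 0 (third significant figure)
Orange → ×10^3 multiplier
Red → ±2% tolerance
460 × 1000 = 460000 Ω
Allowed range: 450800 Ω to 469200 Ω.
477000 Ω lies outside that range.

no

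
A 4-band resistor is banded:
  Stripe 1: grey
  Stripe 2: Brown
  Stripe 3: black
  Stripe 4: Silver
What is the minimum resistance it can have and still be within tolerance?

Grey → 8 (first significant figure)
Brown → 1 (second significant figure)
Black → ×1 multiplier
Silver → ±10% tolerance
81 × 1 = 81 Ω
Minimum = 81 × (1 − 10/100) = 72.9 Ω.

72.9 Ω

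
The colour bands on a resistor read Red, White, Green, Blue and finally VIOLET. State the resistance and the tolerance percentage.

295000000 Ω ±0.1%

Red → 2 (first significant figure)
White → 9 (second significant figure)
Green → 5 (third significant figure)
Blue → ×10^6 multiplier
Violet → ±0.1% tolerance
295 × 1000000 = 295000000 Ω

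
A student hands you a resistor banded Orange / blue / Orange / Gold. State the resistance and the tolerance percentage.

36000 Ω ±5%

Orange → 3 (first significant figure)
Blue → 6 (second significant figure)
Orange → ×10^3 multiplier
Gold → ±5% tolerance
36 × 1000 = 36000 Ω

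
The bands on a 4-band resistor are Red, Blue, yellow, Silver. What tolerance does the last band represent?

±10%

The last band, silver, is the tolerance band.
Silver corresponds to ±10%.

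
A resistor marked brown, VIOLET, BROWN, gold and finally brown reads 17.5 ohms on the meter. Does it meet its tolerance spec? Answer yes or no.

Brown → 1 (first significant figure)
Violet → 7 (second significant figure)
Brown → 1 (third significant figure)
Gold → ×0.1 multiplier
Brown → ±1% tolerance
171 × 0.1 = 17.1 Ω
Allowed range: 16.929 Ω to 17.271 Ω.
17.5 ohms lies outside that range.

no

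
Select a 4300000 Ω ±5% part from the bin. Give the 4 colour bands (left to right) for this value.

4300000 Ω = 43 × 10^5.
4 → yellow
3 → orange
Multiplier 10^5 → green.
±5% tolerance → gold.

yellow, orange, green, gold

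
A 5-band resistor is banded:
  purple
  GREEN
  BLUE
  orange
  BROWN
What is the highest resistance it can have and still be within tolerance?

763560 Ω

Violet → 7 (first significant figure)
Green → 5 (second significant figure)
Blue → 6 (third significant figure)
Orange → ×10^3 multiplier
Brown → ±1% tolerance
756 × 1000 = 756000 Ω
Highest = 756000 × (1 + 1/100) = 763560 Ω.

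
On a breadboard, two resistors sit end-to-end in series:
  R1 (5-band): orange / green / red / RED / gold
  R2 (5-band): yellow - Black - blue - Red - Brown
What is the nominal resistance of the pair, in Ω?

75800 Ω

R1: orange, green, red → 352; red ×10^2 → 35200 Ω.
R2: yellow, black, blue → 406; red ×10^2 → 40600 Ω.
Series: 35200 + 40600 = 75800 Ω.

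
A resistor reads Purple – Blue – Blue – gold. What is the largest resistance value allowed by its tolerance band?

Violet → 7 (first significant figure)
Blue → 6 (second significant figure)
Blue → ×10^6 multiplier
Gold → ±5% tolerance
76 × 1000000 = 76000000 Ω
Largest = 76000000 × (1 + 5/100) = 79800000 Ω.

79800000 Ω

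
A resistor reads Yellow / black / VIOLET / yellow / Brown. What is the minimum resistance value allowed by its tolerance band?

Yellow → 4 (first significant figure)
Black → 0 (second significant figure)
Violet → 7 (third significant figure)
Yellow → ×10^4 multiplier
Brown → ±1% tolerance
407 × 10000 = 4070000 Ω
Minimum = 4070000 × (1 − 1/100) = 4029300 Ω.

4029300 Ω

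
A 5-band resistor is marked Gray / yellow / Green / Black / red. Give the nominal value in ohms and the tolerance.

Grey → 8 (first significant figure)
Yellow → 4 (second significant figure)
Green → 5 (third significant figure)
Black → ×1 multiplier
Red → ±2% tolerance
845 × 1 = 845 Ω

845 Ω ±2%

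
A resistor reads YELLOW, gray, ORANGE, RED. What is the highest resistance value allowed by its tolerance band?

48960 Ω

Yellow → 4 (first significant figure)
Grey → 8 (second significant figure)
Orange → ×10^3 multiplier
Red → ±2% tolerance
48 × 1000 = 48000 Ω
Highest = 48000 × (1 + 2/100) = 48960 Ω.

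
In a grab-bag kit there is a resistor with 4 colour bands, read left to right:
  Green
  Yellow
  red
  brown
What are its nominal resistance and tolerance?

Green → 5 (first significant figure)
Yellow → 4 (second significant figure)
Red → ×10^2 multiplier
Brown → ±1% tolerance
54 × 100 = 5400 Ω

5400 Ω ±1%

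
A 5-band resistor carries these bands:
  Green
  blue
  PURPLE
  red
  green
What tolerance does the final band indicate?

The last band, green, is the tolerance band.
Green corresponds to ±0.5%.

±0.5%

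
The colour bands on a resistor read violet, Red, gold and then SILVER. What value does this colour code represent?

Violet → 7 (first significant figure)
Red → 2 (second significant figure)
Gold → ×0.1 multiplier
72 × 0.1 = 7.2 Ω

7.2 Ω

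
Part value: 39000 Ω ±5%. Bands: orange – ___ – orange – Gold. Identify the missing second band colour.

39000 Ω = 39 × 10^3.
The second band gives digit 9 of the significand, and 9 is white.

white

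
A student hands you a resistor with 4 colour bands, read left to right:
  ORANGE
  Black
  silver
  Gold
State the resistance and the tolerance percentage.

Orange → 3 (first significant figure)
Black → 0 (second significant figure)
Silver → ×0.01 multiplier
Gold → ±5% tolerance
30 × 0.01 = 0.3 Ω

0.3 Ω ±5%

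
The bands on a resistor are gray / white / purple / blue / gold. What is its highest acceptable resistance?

Grey → 8 (first significant figure)
White → 9 (second significant figure)
Violet → 7 (third significant figure)
Blue → ×10^6 multiplier
Gold → ±5% tolerance
897 × 1000000 = 897000000 Ω
Highest = 897000000 × (1 + 5/100) = 941850000 Ω.

941850000 Ω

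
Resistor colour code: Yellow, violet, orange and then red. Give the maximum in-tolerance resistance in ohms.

Yellow → 4 (first significant figure)
Violet → 7 (second significant figure)
Orange → ×10^3 multiplier
Red → ±2% tolerance
47 × 1000 = 47000 Ω
Maximum = 47000 × (1 + 2/100) = 47940 Ω.

47940 Ω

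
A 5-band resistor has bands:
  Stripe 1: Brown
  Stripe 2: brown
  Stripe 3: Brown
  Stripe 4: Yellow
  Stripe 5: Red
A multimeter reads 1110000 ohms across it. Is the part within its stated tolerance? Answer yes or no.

Brown → 1 (first significant figure)
Brown → 1 (second significant figure)
Brown → 1 (third significant figure)
Yellow → ×10^4 multiplier
Red → ±2% tolerance
111 × 10000 = 1110000 Ω
Allowed range: 1087800 Ω to 1132200 Ω.
1110000 ohms lies inside that range.

yes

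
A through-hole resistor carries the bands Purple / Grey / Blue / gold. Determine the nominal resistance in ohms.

78000000 Ω

Violet → 7 (first significant figure)
Grey → 8 (second significant figure)
Blue → ×10^6 multiplier
78 × 1000000 = 78000000 Ω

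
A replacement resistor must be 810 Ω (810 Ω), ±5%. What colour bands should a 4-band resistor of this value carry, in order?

grey, brown, brown, gold

810 Ω = 81 × 10^1.
8 → grey
1 → brown
Multiplier 10^1 → brown.
±5% tolerance → gold.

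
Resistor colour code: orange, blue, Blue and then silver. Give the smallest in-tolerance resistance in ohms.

Orange → 3 (first significant figure)
Blue → 6 (second significant figure)
Blue → ×10^6 multiplier
Silver → ±10% tolerance
36 × 1000000 = 36000000 Ω
Smallest = 36000000 × (1 − 10/100) = 32400000 Ω.

32400000 Ω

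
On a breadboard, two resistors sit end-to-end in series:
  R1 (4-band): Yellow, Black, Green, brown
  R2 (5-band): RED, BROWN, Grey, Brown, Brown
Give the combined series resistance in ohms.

4002180 Ω

R1: yellow, black → 40; green ×10^5 → 4000000 Ω.
R2: red, brown, grey → 218; brown ×10 → 2180 Ω.
Series: 4000000 + 2180 = 4002180 Ω.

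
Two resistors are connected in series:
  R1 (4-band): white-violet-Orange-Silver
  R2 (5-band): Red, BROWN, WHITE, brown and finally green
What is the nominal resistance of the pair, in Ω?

99190 Ω

R1: white, violet → 97; orange ×10^3 → 97000 Ω.
R2: red, brown, white → 219; brown ×10 → 2190 Ω.
Series: 97000 + 2190 = 99190 Ω.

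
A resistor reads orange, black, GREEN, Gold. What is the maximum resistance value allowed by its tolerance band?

Orange → 3 (first significant figure)
Black → 0 (second significant figure)
Green → ×10^5 multiplier
Gold → ±5% tolerance
30 × 100000 = 3000000 Ω
Maximum = 3000000 × (1 + 5/100) = 3150000 Ω.

3150000 Ω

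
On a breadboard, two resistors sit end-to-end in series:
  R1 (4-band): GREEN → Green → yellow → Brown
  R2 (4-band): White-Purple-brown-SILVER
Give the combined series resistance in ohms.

R1: green, green → 55; yellow ×10^4 → 550000 Ω.
R2: white, violet → 97; brown ×10 → 970 Ω.
Series: 550000 + 970 = 550970 Ω.

550970 Ω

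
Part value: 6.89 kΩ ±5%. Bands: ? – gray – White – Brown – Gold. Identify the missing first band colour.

6890 Ω = 689 × 10^1.
The first band gives digit 6 of the significand, and 6 is blue.

blue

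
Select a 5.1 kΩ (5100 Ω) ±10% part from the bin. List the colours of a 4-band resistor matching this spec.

5100 Ω = 51 × 10^2.
5 → green
1 → brown
Multiplier 10^2 → red.
±10% tolerance → silver.

green, brown, red, silver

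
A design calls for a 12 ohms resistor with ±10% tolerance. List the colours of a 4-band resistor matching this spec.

brown, red, black, silver

12 Ω = 12 × 10^0.
1 → brown
2 → red
Multiplier 10^0 → black.
±10% tolerance → silver.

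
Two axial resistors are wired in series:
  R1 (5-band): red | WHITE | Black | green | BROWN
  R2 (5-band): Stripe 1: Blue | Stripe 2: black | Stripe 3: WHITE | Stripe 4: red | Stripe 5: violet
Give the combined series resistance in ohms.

R1: red, white, black → 290; green ×10^5 → 29000000 Ω.
R2: blue, black, white → 609; red ×10^2 → 60900 Ω.
Series: 29000000 + 60900 = 29060900 Ω.

29060900 Ω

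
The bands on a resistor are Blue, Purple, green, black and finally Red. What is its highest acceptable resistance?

688.5 Ω

Blue → 6 (first significant figure)
Violet → 7 (second significant figure)
Green → 5 (third significant figure)
Black → ×1 multiplier
Red → ±2% tolerance
675 × 1 = 675 Ω
Highest = 675 × (1 + 2/100) = 688.5 Ω.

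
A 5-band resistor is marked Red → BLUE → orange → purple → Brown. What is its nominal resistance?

2630000000 Ω

Red → 2 (first significant figure)
Blue → 6 (second significant figure)
Orange → 3 (third significant figure)
Violet → ×10^7 multiplier
263 × 10000000 = 2630000000 Ω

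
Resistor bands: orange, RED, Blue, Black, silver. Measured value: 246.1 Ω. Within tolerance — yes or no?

Orange → 3 (first significant figure)
Red → 2 (second significant figure)
Blue → 6 (third significant figure)
Black → ×1 multiplier
Silver → ±10% tolerance
326 × 1 = 326 Ω
Allowed range: 293.4 Ω to 358.6 Ω.
246.1 Ω lies outside that range.

no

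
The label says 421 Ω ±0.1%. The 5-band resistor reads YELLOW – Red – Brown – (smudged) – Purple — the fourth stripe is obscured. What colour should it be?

421 Ω = 421 × 10^0.
The fourth band is the multiplier, 10^0, which is black.

black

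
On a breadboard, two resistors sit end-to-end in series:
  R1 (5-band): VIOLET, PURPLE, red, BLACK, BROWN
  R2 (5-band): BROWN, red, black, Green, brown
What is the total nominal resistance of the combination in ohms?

12000772 Ω

R1: violet, violet, red → 772; black ×1 → 772 Ω.
R2: brown, red, black → 120; green ×10^5 → 12000000 Ω.
Series: 772 + 12000000 = 12000772 Ω.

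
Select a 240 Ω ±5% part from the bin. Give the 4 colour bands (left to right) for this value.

red, yellow, brown, gold

240 Ω = 24 × 10^1.
2 → red
4 → yellow
Multiplier 10^1 → brown.
±5% tolerance → gold.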